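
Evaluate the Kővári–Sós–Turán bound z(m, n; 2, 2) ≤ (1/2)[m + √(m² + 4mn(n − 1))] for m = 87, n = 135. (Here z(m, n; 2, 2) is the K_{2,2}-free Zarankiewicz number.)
z(87, 135; 2, 2) ≤ (1/2)[87 + √(87² + 4·87·135·134)] = (1/2)[87 + √6302889] = 1298.7778

Kővári–Sós–Turán: let r_1, ..., r_87 be the row sums and z = Σ r_i the total number of 1s. Each pair of columns can share at most one row with both entries 1 (else a 2×2 all-ones block appears), so Σ_i C(r_i, 2) ≤ C(135, 2) = 9045. By convexity Σ_i C(r_i, 2) ≥ 87·C(z/87, 2) = z(z − 87)/(2·87), giving z² − 87z − 87·135·134 ≤ 0 and hence z ≤ (1/2)[87 + √(7569 + 4·1573830)] = (1/2)[87 + √6302889] ≈ (1/2)(87 + 2510.5555) = 1298.7778.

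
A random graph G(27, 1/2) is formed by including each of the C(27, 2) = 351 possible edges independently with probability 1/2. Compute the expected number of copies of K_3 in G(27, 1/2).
E[# K_3] = C(27, 3) · (1/2)^C(3, 2) = 2925 / 2^3 = 365.625

For each 3-subset S of vertices (there are C(27, 3) = 2925 such S), let X_S = 1 if S induces a K_3 (all C(3, 2) = 3 edges present). Then P(X_S = 1) = (1/2)^3 = 1/8. By linearity of expectation, E[# K_3] = C(27, 3) · (1/2)^3 = 2925 / 8 = 365.625.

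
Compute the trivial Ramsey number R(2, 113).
R(2, 113) = 113

R(2, k) = k for all k ≥ 2: in a 2-colouring of K_k, either some edge is red (a red K_2) or all edges are blue (a blue K_k). And K_{112} coloured all-blue has no blue K_113, so R(2, 113) > 112. Hence R(2, 113) = 113.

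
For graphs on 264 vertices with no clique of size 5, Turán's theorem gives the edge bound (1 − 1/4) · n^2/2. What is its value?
Turán density bound = (3/4) · 264^2/2 = 26136

Turán's theorem: ex(n, K_{r+1}) is achieved by the complete r-partite Turán graph T(n, r) with parts as balanced as possible, and is at most (1 − 1/r) · n^2/2. For r = 4, n = 264: the density bound is (3/4) · 69696/2 = 26136. Since 4 ∣ 264, the Turán graph T(264, 4) has parts of equal size 66, and its edge count e(T(264, 4)) = 26136 attains the density bound exactly.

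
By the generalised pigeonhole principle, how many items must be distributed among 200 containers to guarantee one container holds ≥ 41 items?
n = (41 − 1)·200 + 1 = 8001

By the generalised pigeonhole principle, to guarantee some box contains ≥ r objects we need more than (r − 1) · k objects total. Threshold: n = (r − 1) · k + 1. With r = 41 and k = 200: n = 40 · 200 + 1 = 8000 + 1 = 8001. For n = 8000 = 40 · 200, we can put exactly 40 objects in every box, avoiding 41 in any single one — so 8001 is tight.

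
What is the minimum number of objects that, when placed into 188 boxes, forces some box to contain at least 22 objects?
n = (22 − 1)·188 + 1 = 3949

By the generalised pigeonhole principle, to guarantee some box contains ≥ r objects we need more than (r − 1) · k objects total. Threshold: n = (r − 1) · k + 1. With r = 22 and k = 188: n = 21 · 188 + 1 = 3948 + 1 = 3949. For n = 3948 = 21 · 188, we can put exactly 21 objects in every box, avoiding 22 in any single one — so 3949 is tight.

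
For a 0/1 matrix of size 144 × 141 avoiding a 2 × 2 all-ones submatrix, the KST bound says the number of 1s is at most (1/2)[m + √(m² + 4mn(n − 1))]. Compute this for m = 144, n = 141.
z(144, 141; 2, 2) ≤ (1/2)[144 + √(144² + 4·144·141·140)] = (1/2)[144 + √11390976] = 1759.526

Kővári–Sós–Turán: let r_1, ..., r_144 be the row sums and z = Σ r_i the total number of 1s. Each pair of columns can share at most one row with both entries 1 (else a 2×2 all-ones block appears), so Σ_i C(r_i, 2) ≤ C(141, 2) = 9870. By convexity Σ_i C(r_i, 2) ≥ 144·C(z/144, 2) = z(z − 144)/(2·144), giving z² − 144z − 144·141·140 ≤ 0 and hence z ≤ (1/2)[144 + √(20736 + 4·2842560)] = (1/2)[144 + √11390976] ≈ (1/2)(144 + 3375.052) = 1759.526.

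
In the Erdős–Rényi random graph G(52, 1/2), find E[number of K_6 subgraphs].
E[# K_6] = C(52, 6) · (1/2)^C(6, 2) = 20358520 / 2^15 = 2544815/4096 ≈ 621.292725

For each 6-subset S of vertices (there are C(52, 6) = 20358520 such S), let X_S = 1 if S induces a K_6 (all C(6, 2) = 15 edges present). Then P(X_S = 1) = (1/2)^15 = 1/32768. By linearity of expectation, E[# K_6] = C(52, 6) · (1/2)^15 = 20358520 / 32768 = 2544815/4096 ≈ 621.292725.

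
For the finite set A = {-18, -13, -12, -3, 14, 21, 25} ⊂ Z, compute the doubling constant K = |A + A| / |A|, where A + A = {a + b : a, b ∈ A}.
K = |A + A| / |A| = 28/7 = 4

Enumerate A + A = {a + b : a, b ∈ A}. With |A| = 7, there are |A|^2 = 49 ordered sum pairs; collecting distinct values, A + A = {-36, -31, -30, -26, -25, -24, -21, -16, -15, -6, -4, 1, 2, 3, 7, 8, 9, 11, 12, 13, 18, 22, 28, 35, 39, 42, 46, 50}, so |A + A| = 28. Thus K = 28/7 = 4. For comparison, the minimum possible |A + A| over all 7-element sets is 2·7 − 1 = 13 (so min K = 13/7), attained only by arithmetic progressions.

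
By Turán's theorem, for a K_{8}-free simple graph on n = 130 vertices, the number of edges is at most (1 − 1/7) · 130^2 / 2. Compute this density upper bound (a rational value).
Turán density bound = (6/7) · 130^2/2 = 50700/7 ≈ 7242.8571

Turán's theorem: ex(n, K_{r+1}) is achieved by the complete r-partite Turán graph T(n, r) with parts as balanced as possible, and is at most (1 − 1/r) · n^2/2. For r = 7, n = 130: the density bound is (6/7) · 16900/2 = 50700/7 ≈ 7242.8571. The integer-valued extremum is e(T(130, 7)) = 7242, which is strictly less than the density bound 50700/7 since 7 ∤ 130 (the parts of T(130, 7) cannot all be equal).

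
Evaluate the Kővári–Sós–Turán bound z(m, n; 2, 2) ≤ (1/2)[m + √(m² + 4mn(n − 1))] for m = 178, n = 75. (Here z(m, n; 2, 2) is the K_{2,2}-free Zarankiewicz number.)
z(178, 75; 2, 2) ≤ (1/2)[178 + √(178² + 4·178·75·74)] = (1/2)[178 + √3983284] = 1086.9083

Kővári–Sós–Turán: let r_1, ..., r_178 be the row sums and z = Σ r_i the total number of 1s. Each pair of columns can share at most one row with both entries 1 (else a 2×2 all-ones block appears), so Σ_i C(r_i, 2) ≤ C(75, 2) = 2775. By convexity Σ_i C(r_i, 2) ≥ 178·C(z/178, 2) = z(z − 178)/(2·178), giving z² − 178z − 178·75·74 ≤ 0 and hence z ≤ (1/2)[178 + √(31684 + 4·987900)] = (1/2)[178 + √3983284] ≈ (1/2)(178 + 1995.8166) = 1086.9083.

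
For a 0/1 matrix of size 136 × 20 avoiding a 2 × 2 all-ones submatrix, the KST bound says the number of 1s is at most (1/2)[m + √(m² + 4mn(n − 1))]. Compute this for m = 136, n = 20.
z(136, 20; 2, 2) ≤ (1/2)[136 + √(136² + 4·136·20·19)] = (1/2)[136 + √225216] = 305.2846

Kővári–Sós–Turán: let r_1, ..., r_136 be the row sums and z = Σ r_i the total number of 1s. Each pair of columns can share at most one row with both entries 1 (else a 2×2 all-ones block appears), so Σ_i C(r_i, 2) ≤ C(20, 2) = 190. By convexity Σ_i C(r_i, 2) ≥ 136·C(z/136, 2) = z(z − 136)/(2·136), giving z² − 136z − 136·20·19 ≤ 0 and hence z ≤ (1/2)[136 + √(18496 + 4·51680)] = (1/2)[136 + √225216] ≈ (1/2)(136 + 474.5693) = 305.2846.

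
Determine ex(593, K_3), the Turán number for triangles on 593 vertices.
ex(593, K_3) = ⌊593^2/4⌋ = 87912

Mantel (1907): a triangle-free graph on n vertices has at most ⌊n^2/4⌋ edges, with equality for the complete bipartite graph K_{⌊n/2⌋, ⌈n/2⌉}. For n = 593: ⌊593^2/4⌋ = ⌊351649/4⌋ = 87912. The extremal graph is K_{296, 297}, which has 296·297 = 87912 edges.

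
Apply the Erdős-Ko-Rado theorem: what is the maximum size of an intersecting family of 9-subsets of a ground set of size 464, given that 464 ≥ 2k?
max |F| = C(463, 8) = 49285640682439227

Erdős-Ko-Rado (1961): when n ≥ 2k, max |F| = C(n−1, k−1). The bound is attained by the star {A : i ∈ A} for any fixed i ∈ [n]. Here C(464−1, 9−1) = C(463, 8) = 49285640682439227.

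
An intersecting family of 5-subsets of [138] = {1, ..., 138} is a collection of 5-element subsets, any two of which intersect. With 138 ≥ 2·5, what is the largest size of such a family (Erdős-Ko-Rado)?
max |F| = C(137, 4) = 14043870

Erdős-Ko-Rado (1961): when n ≥ 2k, max |F| = C(n−1, k−1). The bound is attained by the star {A : i ∈ A} for any fixed i ∈ [n]. Here C(138−1, 5−1) = C(137, 4) = 14043870.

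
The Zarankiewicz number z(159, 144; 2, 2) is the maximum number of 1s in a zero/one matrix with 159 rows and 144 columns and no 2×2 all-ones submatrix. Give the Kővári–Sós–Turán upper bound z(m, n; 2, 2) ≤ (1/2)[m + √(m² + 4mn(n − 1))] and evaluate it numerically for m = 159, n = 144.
z(159, 144; 2, 2) ≤ (1/2)[159 + √(159² + 4·159·144·143)] = (1/2)[159 + √13121793] = 1890.7008

Kővári–Sós–Turán: let r_1, ..., r_159 be the row sums and z = Σ r_i the total number of 1s. Each pair of columns can share at most one row with both entries 1 (else a 2×2 all-ones block appears), so Σ_i C(r_i, 2) ≤ C(144, 2) = 10296. By convexity Σ_i C(r_i, 2) ≥ 159·C(z/159, 2) = z(z − 159)/(2·159), giving z² − 159z − 159·144·143 ≤ 0 and hence z ≤ (1/2)[159 + √(25281 + 4·3274128)] = (1/2)[159 + √13121793] ≈ (1/2)(159 + 3622.4016) = 1890.7008.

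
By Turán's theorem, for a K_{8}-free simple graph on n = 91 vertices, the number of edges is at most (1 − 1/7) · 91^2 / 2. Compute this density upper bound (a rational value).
Turán density bound = (6/7) · 91^2/2 = 3549

Turán's theorem: ex(n, K_{r+1}) is achieved by the complete r-partite Turán graph T(n, r) with parts as balanced as possible, and is at most (1 − 1/r) · n^2/2. For r = 7, n = 91: the density bound is (6/7) · 8281/2 = 3549. Since 7 ∣ 91, the Turán graph T(91, 7) has parts of equal size 13, and its edge count e(T(91, 7)) = 3549 attains the density bound exactly.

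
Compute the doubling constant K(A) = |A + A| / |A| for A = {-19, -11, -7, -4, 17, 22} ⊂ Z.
K = |A + A| / |A| = 21/6 = 7/2

Enumerate A + A = {a + b : a, b ∈ A}. With |A| = 6, there are |A|^2 = 36 ordered sum pairs; collecting distinct values, A + A = {-38, -30, -26, -23, -22, -18, -15, -14, -11, -8, -2, 3, 6, 10, 11, 13, 15, 18, 34, 39, 44}, so |A + A| = 21. Thus K = 21/6 = 7/2. For comparison, the minimum possible |A + A| over all 6-element sets is 2·6 − 1 = 11 (so min K = 11/6), attained only by arithmetic progressions.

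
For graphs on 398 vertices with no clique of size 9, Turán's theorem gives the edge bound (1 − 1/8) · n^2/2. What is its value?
Turán density bound = (7/8) · 398^2/2 = 277207/4 ≈ 69301.75

Turán's theorem: ex(n, K_{r+1}) is achieved by the complete r-partite Turán graph T(n, r) with parts as balanced as possible, and is at most (1 − 1/r) · n^2/2. For r = 8, n = 398: the density bound is (7/8) · 158404/2 = 277207/4 ≈ 69301.75. The integer-valued extremum is e(T(398, 8)) = 69301, which is strictly less than the density bound 277207/4 since 8 ∤ 398 (the parts of T(398, 8) cannot all be equal).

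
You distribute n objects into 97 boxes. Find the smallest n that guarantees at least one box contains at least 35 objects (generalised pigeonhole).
n = (35 − 1)·97 + 1 = 3299

By the generalised pigeonhole principle, to guarantee some box contains ≥ r objects we need more than (r − 1) · k objects total. Threshold: n = (r − 1) · k + 1. With r = 35 and k = 97: n = 34 · 97 + 1 = 3298 + 1 = 3299. For n = 3298 = 34 · 97, we can put exactly 34 objects in every box, avoiding 35 in any single one — so 3299 is tight.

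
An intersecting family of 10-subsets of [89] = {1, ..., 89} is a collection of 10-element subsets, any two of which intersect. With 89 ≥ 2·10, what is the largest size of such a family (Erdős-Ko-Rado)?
max |F| = C(88, 9) = 571350360240

Erdős-Ko-Rado (1961): when n ≥ 2k, max |F| = C(n−1, k−1). The bound is attained by the star {A : i ∈ A} for any fixed i ∈ [n]. Here C(89−1, 10−1) = C(88, 9) = 571350360240.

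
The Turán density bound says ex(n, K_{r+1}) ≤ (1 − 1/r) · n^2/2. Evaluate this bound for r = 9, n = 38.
Turán density bound = (8/9) · 38^2/2 = 5776/9 ≈ 641.7778

Turán's theorem: ex(n, K_{r+1}) is achieved by the complete r-partite Turán graph T(n, r) with parts as balanced as possible, and is at most (1 − 1/r) · n^2/2. For r = 9, n = 38: the density bound is (8/9) · 1444/2 = 5776/9 ≈ 641.7778. The integer-valued extremum is e(T(38, 9)) = 641, which is strictly less than the density bound 5776/9 since 9 ∤ 38 (the parts of T(38, 9) cannot all be equal).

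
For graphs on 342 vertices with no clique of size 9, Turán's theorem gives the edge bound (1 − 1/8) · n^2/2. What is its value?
Turán density bound = (7/8) · 342^2/2 = 204687/4 ≈ 51171.75

Turán's theorem: ex(n, K_{r+1}) is achieved by the complete r-partite Turán graph T(n, r) with parts as balanced as possible, and is at most (1 − 1/r) · n^2/2. For r = 8, n = 342: the density bound is (7/8) · 116964/2 = 204687/4 ≈ 51171.75. The integer-valued extremum is e(T(342, 8)) = 51171, which is strictly less than the density bound 204687/4 since 8 ∤ 342 (the parts of T(342, 8) cannot all be equal).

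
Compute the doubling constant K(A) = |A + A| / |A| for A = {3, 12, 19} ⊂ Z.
K = |A + A| / |A| = 6/3 = 2

Enumerate A + A = {a + b : a, b ∈ A}. With |A| = 3, there are |A|^2 = 9 ordered sum pairs; collecting distinct values, A + A = {6, 15, 22, 24, 31, 38}, so |A + A| = 6. Thus K = 6/3 = 2. For comparison, the minimum possible |A + A| over all 3-element sets is 2·3 − 1 = 5 (so min K = 5/3), attained only by arithmetic progressions.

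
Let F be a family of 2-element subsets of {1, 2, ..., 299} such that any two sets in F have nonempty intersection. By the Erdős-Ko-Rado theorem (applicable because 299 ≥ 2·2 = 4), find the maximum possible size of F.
max |F| = C(298, 1) = 298

Erdős-Ko-Rado (1961): when n ≥ 2k, max |F| = C(n−1, k−1). The bound is attained by the star {A : i ∈ A} for any fixed i ∈ [n]. Here C(299−1, 2−1) = C(298, 1) = 298.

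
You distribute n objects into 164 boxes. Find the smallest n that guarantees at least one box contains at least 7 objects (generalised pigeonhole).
n = (7 − 1)·164 + 1 = 985

By the generalised pigeonhole principle, to guarantee some box contains ≥ r objects we need more than (r − 1) · k objects total. Threshold: n = (r − 1) · k + 1. With r = 7 and k = 164: n = 6 · 164 + 1 = 984 + 1 = 985. For n = 984 = 6 · 164, we can put exactly 6 objects in every box, avoiding 7 in any single one — so 985 is tight.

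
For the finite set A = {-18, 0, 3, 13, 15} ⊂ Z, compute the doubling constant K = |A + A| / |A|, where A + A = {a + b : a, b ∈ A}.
K = |A + A| / |A| = 15/5 = 3

Enumerate A + A = {a + b : a, b ∈ A}. With |A| = 5, there are |A|^2 = 25 ordered sum pairs; collecting distinct values, A + A = {-36, -18, -15, -5, -3, 0, 3, 6, 13, 15, 16, 18, 26, 28, 30}, so |A + A| = 15. Thus K = 15/5 = 3. For comparison, the minimum possible |A + A| over all 5-element sets is 2·5 − 1 = 9 (so min K = 9/5), attained only by arithmetic progressions.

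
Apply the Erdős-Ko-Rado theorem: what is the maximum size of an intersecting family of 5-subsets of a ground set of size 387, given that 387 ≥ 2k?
max |F| = C(386, 4) = 910682080

The Erdős-Ko-Rado theorem states: for n ≥ 2k, an intersecting family of k-subsets of an n-element set has size at most C(n − 1, k − 1), with equality for 'star' families {A ⊆ [n] : |A| = k, i ∈ A} (fix an element i). For n = 387, k = 5: C(386, 4) = 910682080.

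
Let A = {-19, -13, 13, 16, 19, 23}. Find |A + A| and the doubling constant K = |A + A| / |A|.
K = |A + A| / |A| = 19/6

Enumerate A + A = {a + b : a, b ∈ A}. With |A| = 6, there are |A|^2 = 36 ordered sum pairs; collecting distinct values, A + A = {-38, -32, -26, -6, -3, 0, 3, 4, 6, 10, 26, 29, 32, 35, 36, 38, 39, 42, 46}, so |A + A| = 19. Thus K = 19/6. For comparison, the minimum possible |A + A| over all 6-element sets is 2·6 − 1 = 11 (so min K = 11/6), attained only by arithmetic progressions.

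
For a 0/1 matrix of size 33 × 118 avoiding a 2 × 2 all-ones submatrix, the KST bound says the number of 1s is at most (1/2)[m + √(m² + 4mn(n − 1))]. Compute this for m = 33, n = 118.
z(33, 118; 2, 2) ≤ (1/2)[33 + √(33² + 4·33·118·117)] = (1/2)[33 + √1823481] = 691.6816

Kővári–Sós–Turán: let r_1, ..., r_33 be the row sums and z = Σ r_i the total number of 1s. Each pair of columns can share at most one row with both entries 1 (else a 2×2 all-ones block appears), so Σ_i C(r_i, 2) ≤ C(118, 2) = 6903. By convexity Σ_i C(r_i, 2) ≥ 33·C(z/33, 2) = z(z − 33)/(2·33), giving z² − 33z − 33·118·117 ≤ 0 and hence z ≤ (1/2)[33 + √(1089 + 4·455598)] = (1/2)[33 + √1823481] ≈ (1/2)(33 + 1350.3633) = 691.6816.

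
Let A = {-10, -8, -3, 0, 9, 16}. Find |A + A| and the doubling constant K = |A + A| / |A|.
K = |A + A| / |A| = 20/6 = 10/3

Enumerate A + A = {a + b : a, b ∈ A}. With |A| = 6, there are |A|^2 = 36 ordered sum pairs; collecting distinct values, A + A = {-20, -18, -16, -13, -11, -10, -8, -6, -3, -1, 0, 1, 6, 8, 9, 13, 16, 18, 25, 32}, so |A + A| = 20. Thus K = 20/6 = 10/3. For comparison, the minimum possible |A + A| over all 6-element sets is 2·6 − 1 = 11 (so min K = 11/6), attained only by arithmetic progressions.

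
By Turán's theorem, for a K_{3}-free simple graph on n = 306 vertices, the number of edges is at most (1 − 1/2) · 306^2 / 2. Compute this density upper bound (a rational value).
Turán density bound = (1/2) · 306^2/2 = 23409

Turán's theorem: ex(n, K_{r+1}) is achieved by the complete r-partite Turán graph T(n, r) with parts as balanced as possible, and is at most (1 − 1/r) · n^2/2. For r = 2, n = 306: the density bound is (1/2) · 93636/2 = 23409. Since 2 ∣ 306, the Turán graph T(306, 2) has parts of equal size 153, and its edge count e(T(306, 2)) = 23409 attains the density bound exactly.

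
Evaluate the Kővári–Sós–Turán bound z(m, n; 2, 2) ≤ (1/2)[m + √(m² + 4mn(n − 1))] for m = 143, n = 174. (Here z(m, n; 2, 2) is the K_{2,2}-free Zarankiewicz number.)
z(143, 174; 2, 2) ≤ (1/2)[143 + √(143² + 4·143·174·173)] = (1/2)[143 + √17238793] = 2147.4813

Kővári–Sós–Turán: let r_1, ..., r_143 be the row sums and z = Σ r_i the total number of 1s. Each pair of columns can share at most one row with both entries 1 (else a 2×2 all-ones block appears), so Σ_i C(r_i, 2) ≤ C(174, 2) = 15051. By convexity Σ_i C(r_i, 2) ≥ 143·C(z/143, 2) = z(z − 143)/(2·143), giving z² − 143z − 143·174·173 ≤ 0 and hence z ≤ (1/2)[143 + √(20449 + 4·4304586)] = (1/2)[143 + √17238793] ≈ (1/2)(143 + 4151.9625) = 2147.4813.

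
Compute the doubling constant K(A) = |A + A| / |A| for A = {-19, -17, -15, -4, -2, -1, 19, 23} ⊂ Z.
K = |A + A| / |A| = 32/8 = 4

Enumerate A + A = {a + b : a, b ∈ A}. With |A| = 8, there are |A|^2 = 64 ordered sum pairs; collecting distinct values, A + A = {-38, -36, -34, -32, -30, -23, -21, -20, -19, -18, -17, -16, -8, -6, -5, -4, -3, -2, 0, 2, 4, 6, 8, 15, 17, 18, 19, 21, 22, 38, 42, 46}, so |A + A| = 32. Thus K = 32/8 = 4. For comparison, the minimum possible |A + A| over all 8-element sets is 2·8 − 1 = 15 (so min K = 15/8), attained only by arithmetic progressions.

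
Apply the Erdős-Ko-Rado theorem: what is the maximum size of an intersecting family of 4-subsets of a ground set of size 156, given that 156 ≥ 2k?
max |F| = C(155, 3) = 608685

Erdős-Ko-Rado (1961): when n ≥ 2k, max |F| = C(n−1, k−1). The bound is attained by the star {A : i ∈ A} for any fixed i ∈ [n]. Here C(156−1, 4−1) = C(155, 3) = 608685.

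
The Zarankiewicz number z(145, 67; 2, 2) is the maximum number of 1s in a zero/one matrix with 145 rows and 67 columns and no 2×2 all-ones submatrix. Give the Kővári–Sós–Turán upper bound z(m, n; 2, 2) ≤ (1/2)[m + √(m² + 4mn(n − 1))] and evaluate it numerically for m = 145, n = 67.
z(145, 67; 2, 2) ≤ (1/2)[145 + √(145² + 4·145·67·66)] = (1/2)[145 + √2585785] = 876.5188

Kővári–Sós–Turán: let r_1, ..., r_145 be the row sums and z = Σ r_i the total number of 1s. Each pair of columns can share at most one row with both entries 1 (else a 2×2 all-ones block appears), so Σ_i C(r_i, 2) ≤ C(67, 2) = 2211. By convexity Σ_i C(r_i, 2) ≥ 145·C(z/145, 2) = z(z − 145)/(2·145), giving z² − 145z − 145·67·66 ≤ 0 and hence z ≤ (1/2)[145 + √(21025 + 4·641190)] = (1/2)[145 + √2585785] ≈ (1/2)(145 + 1608.0376) = 876.5188.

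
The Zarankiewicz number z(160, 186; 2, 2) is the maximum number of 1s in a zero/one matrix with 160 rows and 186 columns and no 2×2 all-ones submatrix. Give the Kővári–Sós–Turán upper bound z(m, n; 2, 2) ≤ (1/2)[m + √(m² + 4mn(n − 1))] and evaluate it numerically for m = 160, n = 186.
z(160, 186; 2, 2) ≤ (1/2)[160 + √(160² + 4·160·186·185)] = (1/2)[160 + √22048000] = 2427.7649

Kővári–Sós–Turán: let r_1, ..., r_160 be the row sums and z = Σ r_i the total number of 1s. Each pair of columns can share at most one row with both entries 1 (else a 2×2 all-ones block appears), so Σ_i C(r_i, 2) ≤ C(186, 2) = 17205. By convexity Σ_i C(r_i, 2) ≥ 160·C(z/160, 2) = z(z − 160)/(2·160), giving z² − 160z − 160·186·185 ≤ 0 and hence z ≤ (1/2)[160 + √(25600 + 4·5505600)] = (1/2)[160 + √22048000] ≈ (1/2)(160 + 4695.5298) = 2427.7649.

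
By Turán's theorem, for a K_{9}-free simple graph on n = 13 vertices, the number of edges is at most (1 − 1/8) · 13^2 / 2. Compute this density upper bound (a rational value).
Turán density bound = (7/8) · 13^2/2 = 1183/16 ≈ 73.9375

Turán's theorem: ex(n, K_{r+1}) is achieved by the complete r-partite Turán graph T(n, r) with parts as balanced as possible, and is at most (1 − 1/r) · n^2/2. For r = 8, n = 13: the density bound is (7/8) · 169/2 = 1183/16 ≈ 73.9375. The integer-valued extremum is e(T(13, 8)) = 73, which is strictly less than the density bound 1183/16 since 8 ∤ 13 (the parts of T(13, 8) cannot all be equal).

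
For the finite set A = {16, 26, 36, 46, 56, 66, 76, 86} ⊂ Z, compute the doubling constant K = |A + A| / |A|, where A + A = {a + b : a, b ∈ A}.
K = |A + A| / |A| = 15/8

Enumerate A + A = {a + b : a, b ∈ A}. With |A| = 8, there are |A|^2 = 64 ordered sum pairs; collecting distinct values, A + A = {32, 42, 52, 62, 72, 82, 92, 102, 112, 122, 132, 142, 152, 162, 172}, so |A + A| = 15. Thus K = 15/8. Here |A + A| = 2|A| − 1 = 15, the minimum possible — so K = 15/8 is minimal, which holds iff A is an arithmetic progression.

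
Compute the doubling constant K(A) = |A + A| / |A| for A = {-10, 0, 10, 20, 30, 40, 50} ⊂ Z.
K = |A + A| / |A| = 13/7

Enumerate A + A = {a + b : a, b ∈ A}. With |A| = 7, there are |A|^2 = 49 ordered sum pairs; collecting distinct values, A + A = {-20, -10, 0, 10, 20, 30, 40, 50, 60, 70, 80, 90, 100}, so |A + A| = 13. Thus K = 13/7. Here |A + A| = 2|A| − 1 = 13, the minimum possible — so K = 13/7 is minimal, which holds iff A is an arithmetic progression.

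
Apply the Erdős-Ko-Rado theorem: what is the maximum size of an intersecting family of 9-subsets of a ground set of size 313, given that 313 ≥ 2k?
max |F| = C(312, 8) = 2034346802568795

The Erdős-Ko-Rado theorem states: for n ≥ 2k, an intersecting family of k-subsets of an n-element set has size at most C(n − 1, k − 1), with equality for 'star' families {A ⊆ [n] : |A| = k, i ∈ A} (fix an element i). For n = 313, k = 9: C(312, 8) = 2034346802568795.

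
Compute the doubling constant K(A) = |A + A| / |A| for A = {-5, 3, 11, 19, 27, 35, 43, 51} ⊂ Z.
K = |A + A| / |A| = 15/8

Enumerate A + A = {a + b : a, b ∈ A}. With |A| = 8, there are |A|^2 = 64 ordered sum pairs; collecting distinct values, A + A = {-10, -2, 6, 14, 22, 30, 38, 46, 54, 62, 70, 78, 86, 94, 102}, so |A + A| = 15. Thus K = 15/8. Here |A + A| = 2|A| − 1 = 15, the minimum possible — so K = 15/8 is minimal, which holds iff A is an arithmetic progression.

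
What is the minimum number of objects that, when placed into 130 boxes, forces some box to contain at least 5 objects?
n = (5 − 1)·130 + 1 = 521

By the generalised pigeonhole principle, to guarantee some box contains ≥ r objects we need more than (r − 1) · k objects total. Threshold: n = (r − 1) · k + 1. With r = 5 and k = 130: n = 4 · 130 + 1 = 520 + 1 = 521. For n = 520 = 4 · 130, we can put exactly 4 objects in every box, avoiding 5 in any single one — so 521 is tight.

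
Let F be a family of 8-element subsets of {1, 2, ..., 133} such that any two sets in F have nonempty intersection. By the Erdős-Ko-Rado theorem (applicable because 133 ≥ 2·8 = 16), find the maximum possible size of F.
max |F| = C(132, 7) = 117850651776

The Erdős-Ko-Rado theorem states: for n ≥ 2k, an intersecting family of k-subsets of an n-element set has size at most C(n − 1, k − 1), with equality for 'star' families {A ⊆ [n] : |A| = k, i ∈ A} (fix an element i). For n = 133, k = 8: C(132, 7) = 117850651776.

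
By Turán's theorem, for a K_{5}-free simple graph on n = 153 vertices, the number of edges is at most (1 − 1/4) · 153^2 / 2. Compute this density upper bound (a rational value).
Turán density bound = (3/4) · 153^2/2 = 70227/8 ≈ 8778.375

Turán's theorem: ex(n, K_{r+1}) is achieved by the complete r-partite Turán graph T(n, r) with parts as balanced as possible, and is at most (1 − 1/r) · n^2/2. For r = 4, n = 153: the density bound is (3/4) · 23409/2 = 70227/8 ≈ 8778.375. The integer-valued extremum is e(T(153, 4)) = 8778, which is strictly less than the density bound 70227/8 since 4 ∤ 153 (the parts of T(153, 4) cannot all be equal).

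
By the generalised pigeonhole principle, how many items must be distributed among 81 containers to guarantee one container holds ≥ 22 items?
n = (22 − 1)·81 + 1 = 1702

By the generalised pigeonhole principle, to guarantee some box contains ≥ r objects we need more than (r − 1) · k objects total. Threshold: n = (r − 1) · k + 1. With r = 22 and k = 81: n = 21 · 81 + 1 = 1701 + 1 = 1702. For n = 1701 = 21 · 81, we can put exactly 21 objects in every box, avoiding 22 in any single one — so 1702 is tight.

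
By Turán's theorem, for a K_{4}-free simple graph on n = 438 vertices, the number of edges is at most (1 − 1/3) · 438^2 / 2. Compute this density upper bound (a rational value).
Turán density bound = (2/3) · 438^2/2 = 63948

Turán's theorem: ex(n, K_{r+1}) is achieved by the complete r-partite Turán graph T(n, r) with parts as balanced as possible, and is at most (1 − 1/r) · n^2/2. For r = 3, n = 438: the density bound is (2/3) · 191844/2 = 63948. Since 3 ∣ 438, the Turán graph T(438, 3) has parts of equal size 146, and its edge count e(T(438, 3)) = 63948 attains the density bound exactly.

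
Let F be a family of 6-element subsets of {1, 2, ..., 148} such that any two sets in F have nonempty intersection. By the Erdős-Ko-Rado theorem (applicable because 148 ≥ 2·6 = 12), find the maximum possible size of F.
max |F| = C(147, 5) = 534017484

The Erdős-Ko-Rado theorem states: for n ≥ 2k, an intersecting family of k-subsets of an n-element set has size at most C(n − 1, k − 1), with equality for 'star' families {A ⊆ [n] : |A| = k, i ∈ A} (fix an element i). For n = 148, k = 6: C(147, 5) = 534017484.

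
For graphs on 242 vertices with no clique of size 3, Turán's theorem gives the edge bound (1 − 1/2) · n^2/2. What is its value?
Turán density bound = (1/2) · 242^2/2 = 14641

Turán's theorem: ex(n, K_{r+1}) is achieved by the complete r-partite Turán graph T(n, r) with parts as balanced as possible, and is at most (1 − 1/r) · n^2/2. For r = 2, n = 242: the density bound is (1/2) · 58564/2 = 14641. Since 2 ∣ 242, the Turán graph T(242, 2) has parts of equal size 121, and its edge count e(T(242, 2)) = 14641 attains the density bound exactly.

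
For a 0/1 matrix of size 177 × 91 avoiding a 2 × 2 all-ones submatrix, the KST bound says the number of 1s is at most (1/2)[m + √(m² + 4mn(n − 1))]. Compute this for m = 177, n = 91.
z(177, 91; 2, 2) ≤ (1/2)[177 + √(177² + 4·177·91·90)] = (1/2)[177 + √5829849] = 1295.754

Kővári–Sós–Turán: let r_1, ..., r_177 be the row sums and z = Σ r_i the total number of 1s. Each pair of columns can share at most one row with both entries 1 (else a 2×2 all-ones block appears), so Σ_i C(r_i, 2) ≤ C(91, 2) = 4095. By convexity Σ_i C(r_i, 2) ≥ 177·C(z/177, 2) = z(z − 177)/(2·177), giving z² − 177z − 177·91·90 ≤ 0 and hence z ≤ (1/2)[177 + √(31329 + 4·1449630)] = (1/2)[177 + √5829849] ≈ (1/2)(177 + 2414.508) = 1295.754.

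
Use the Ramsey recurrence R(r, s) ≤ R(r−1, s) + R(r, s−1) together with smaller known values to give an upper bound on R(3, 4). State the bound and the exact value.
R(3, 4) ≤ R(2, 4) + R(3, 3) = 4 + 6 = 10; exact value R(3, 4) = 9.

The Erdős–Szekeres recurrence R(r, s) ≤ R(r−1, s) + R(r, s−1) applied to (r, s) = (3, 4) gives
  R(3, 4) ≤ R(2, 4) + R(3, 3) = 4 + 6 = 10.
(Recall R(2, k) = k and R is symmetric.) The recurrence is not tight here (it gives 10, but the exact value is R(3, 4) = 9); the tight upper bound requires a sharper argument than the simple recurrence, combined with a lower-bound construction on K_{8}.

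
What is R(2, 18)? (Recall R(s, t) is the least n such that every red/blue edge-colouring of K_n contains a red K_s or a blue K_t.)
R(2, 18) = 18

R(2, k) = k for all k ≥ 2: in a 2-colouring of K_k, either some edge is red (a red K_2) or all edges are blue (a blue K_k). And K_{17} coloured all-blue has no blue K_18, so R(2, 18) > 17. Hence R(2, 18) = 18.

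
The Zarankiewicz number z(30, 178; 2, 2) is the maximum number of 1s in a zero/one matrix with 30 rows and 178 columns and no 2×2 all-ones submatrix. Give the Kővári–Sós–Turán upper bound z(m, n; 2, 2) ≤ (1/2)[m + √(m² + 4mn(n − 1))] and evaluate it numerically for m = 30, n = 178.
z(30, 178; 2, 2) ≤ (1/2)[30 + √(30² + 4·30·178·177)] = (1/2)[30 + √3781620] = 987.3194

Kővári–Sós–Turán: let r_1, ..., r_30 be the row sums and z = Σ r_i the total number of 1s. Each pair of columns can share at most one row with both entries 1 (else a 2×2 all-ones block appears), so Σ_i C(r_i, 2) ≤ C(178, 2) = 15753. By convexity Σ_i C(r_i, 2) ≥ 30·C(z/30, 2) = z(z − 30)/(2·30), giving z² − 30z − 30·178·177 ≤ 0 and hence z ≤ (1/2)[30 + √(900 + 4·945180)] = (1/2)[30 + √3781620] ≈ (1/2)(30 + 1944.6388) = 987.3194.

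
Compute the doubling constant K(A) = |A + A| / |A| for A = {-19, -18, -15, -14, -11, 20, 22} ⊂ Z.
K = |A + A| / |A| = 25/7

Enumerate A + A = {a + b : a, b ∈ A}. With |A| = 7, there are |A|^2 = 49 ordered sum pairs; collecting distinct values, A + A = {-38, -37, -36, -34, -33, -32, -30, -29, -28, -26, -25, -22, 1, 2, 3, 4, 5, 6, 7, 8, 9, 11, 40, 42, 44}, so |A + A| = 25. Thus K = 25/7. For comparison, the minimum possible |A + A| over all 7-element sets is 2·7 − 1 = 13 (so min K = 13/7), attained only by arithmetic progressions.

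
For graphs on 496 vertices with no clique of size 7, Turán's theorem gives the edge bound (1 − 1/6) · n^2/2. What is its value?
Turán density bound = (5/6) · 496^2/2 = 307520/3 ≈ 102506.6667

Turán's theorem: ex(n, K_{r+1}) is achieved by the complete r-partite Turán graph T(n, r) with parts as balanced as possible, and is at most (1 − 1/r) · n^2/2. For r = 6, n = 496: the density bound is (5/6) · 246016/2 = 307520/3 ≈ 102506.6667. The integer-valued extremum is e(T(496, 6)) = 102506, which is strictly less than the density bound 307520/3 since 6 ∤ 496 (the parts of T(496, 6) cannot all be equal).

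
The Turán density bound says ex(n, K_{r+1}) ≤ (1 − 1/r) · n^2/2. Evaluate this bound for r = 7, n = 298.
Turán density bound = (6/7) · 298^2/2 = 266412/7 ≈ 38058.8571

Turán's theorem: ex(n, K_{r+1}) is achieved by the complete r-partite Turán graph T(n, r) with parts as balanced as possible, and is at most (1 − 1/r) · n^2/2. For r = 7, n = 298: the density bound is (6/7) · 88804/2 = 266412/7 ≈ 38058.8571. The integer-valued extremum is e(T(298, 7)) = 38058, which is strictly less than the density bound 266412/7 since 7 ∤ 298 (the parts of T(298, 7) cannot all be equal).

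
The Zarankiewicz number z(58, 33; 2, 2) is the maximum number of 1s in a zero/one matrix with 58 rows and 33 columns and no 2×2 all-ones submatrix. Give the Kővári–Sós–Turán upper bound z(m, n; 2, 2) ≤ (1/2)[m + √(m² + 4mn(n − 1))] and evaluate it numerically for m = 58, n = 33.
z(58, 33; 2, 2) ≤ (1/2)[58 + √(58² + 4·58·33·32)] = (1/2)[58 + √248356] = 278.1766

Kővári–Sós–Turán: let r_1, ..., r_58 be the row sums and z = Σ r_i the total number of 1s. Each pair of columns can share at most one row with both entries 1 (else a 2×2 all-ones block appears), so Σ_i C(r_i, 2) ≤ C(33, 2) = 528. By convexity Σ_i C(r_i, 2) ≥ 58·C(z/58, 2) = z(z − 58)/(2·58), giving z² − 58z − 58·33·32 ≤ 0 and hence z ≤ (1/2)[58 + √(3364 + 4·61248)] = (1/2)[58 + √248356] ≈ (1/2)(58 + 498.3533) = 278.1766.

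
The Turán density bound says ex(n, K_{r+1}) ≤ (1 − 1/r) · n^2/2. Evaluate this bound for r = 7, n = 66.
Turán density bound = (6/7) · 66^2/2 = 13068/7 ≈ 1866.8571

Turán's theorem: ex(n, K_{r+1}) is achieved by the complete r-partite Turán graph T(n, r) with parts as balanced as possible, and is at most (1 − 1/r) · n^2/2. For r = 7, n = 66: the density bound is (6/7) · 4356/2 = 13068/7 ≈ 1866.8571. The integer-valued extremum is e(T(66, 7)) = 1866, which is strictly less than the density bound 13068/7 since 7 ∤ 66 (the parts of T(66, 7) cannot all be equal).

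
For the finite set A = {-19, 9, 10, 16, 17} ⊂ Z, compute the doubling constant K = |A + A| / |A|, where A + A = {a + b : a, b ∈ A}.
K = |A + A| / |A| = 14/5

Enumerate A + A = {a + b : a, b ∈ A}. With |A| = 5, there are |A|^2 = 25 ordered sum pairs; collecting distinct values, A + A = {-38, -10, -9, -3, -2, 18, 19, 20, 25, 26, 27, 32, 33, 34}, so |A + A| = 14. Thus K = 14/5. For comparison, the minimum possible |A + A| over all 5-element sets is 2·5 − 1 = 9 (so min K = 9/5), attained only by arithmetic progressions.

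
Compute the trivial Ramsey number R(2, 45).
R(2, 45) = 45

R(2, k) = k for all k ≥ 2: in a 2-colouring of K_k, either some edge is red (a red K_2) or all edges are blue (a blue K_k). And K_{44} coloured all-blue has no blue K_45, so R(2, 45) > 44. Hence R(2, 45) = 45.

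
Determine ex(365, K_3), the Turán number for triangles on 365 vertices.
ex(365, K_3) = ⌊365^2/4⌋ = 33306

Mantel (1907): a triangle-free graph on n vertices has at most ⌊n^2/4⌋ edges, with equality for the complete bipartite graph K_{⌊n/2⌋, ⌈n/2⌉}. For n = 365: ⌊365^2/4⌋ = ⌊133225/4⌋ = 33306. The extremal graph is K_{182, 183}, which has 182·183 = 33306 edges.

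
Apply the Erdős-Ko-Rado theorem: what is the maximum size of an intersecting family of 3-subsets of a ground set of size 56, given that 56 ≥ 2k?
max |F| = C(55, 2) = 1485

The Erdős-Ko-Rado theorem states: for n ≥ 2k, an intersecting family of k-subsets of an n-element set has size at most C(n − 1, k − 1), with equality for 'star' families {A ⊆ [n] : |A| = k, i ∈ A} (fix an element i). For n = 56, k = 3: C(55, 2) = 1485.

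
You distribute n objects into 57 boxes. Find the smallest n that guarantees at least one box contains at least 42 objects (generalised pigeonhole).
n = (42 − 1)·57 + 1 = 2338

By the generalised pigeonhole principle, to guarantee some box contains ≥ r objects we need more than (r − 1) · k objects total. Threshold: n = (r − 1) · k + 1. With r = 42 and k = 57: n = 41 · 57 + 1 = 2337 + 1 = 2338. For n = 2337 = 41 · 57, we can put exactly 41 objects in every box, avoiding 42 in any single one — so 2338 is tight.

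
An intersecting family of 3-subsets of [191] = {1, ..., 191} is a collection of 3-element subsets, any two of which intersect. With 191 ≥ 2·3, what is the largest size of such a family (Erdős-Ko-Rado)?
max |F| = C(190, 2) = 17955

The Erdős-Ko-Rado theorem states: for n ≥ 2k, an intersecting family of k-subsets of an n-element set has size at most C(n − 1, k − 1), with equality for 'star' families {A ⊆ [n] : |A| = k, i ∈ A} (fix an element i). For n = 191, k = 3: C(190, 2) = 17955.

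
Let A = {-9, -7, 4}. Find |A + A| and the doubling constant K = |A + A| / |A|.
K = |A + A| / |A| = 6/3 = 2

Enumerate A + A = {a + b : a, b ∈ A}. With |A| = 3, there are |A|^2 = 9 ordered sum pairs; collecting distinct values, A + A = {-18, -16, -14, -5, -3, 8}, so |A + A| = 6. Thus K = 6/3 = 2. For comparison, the minimum possible |A + A| over all 3-element sets is 2·3 − 1 = 5 (so min K = 5/3), attained only by arithmetic progressions.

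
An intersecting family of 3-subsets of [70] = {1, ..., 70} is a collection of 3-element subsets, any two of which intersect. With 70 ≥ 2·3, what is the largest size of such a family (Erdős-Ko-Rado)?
max |F| = C(69, 2) = 2346

The Erdős-Ko-Rado theorem states: for n ≥ 2k, an intersecting family of k-subsets of an n-element set has size at most C(n − 1, k − 1), with equality for 'star' families {A ⊆ [n] : |A| = k, i ∈ A} (fix an element i). For n = 70, k = 3: C(69, 2) = 2346.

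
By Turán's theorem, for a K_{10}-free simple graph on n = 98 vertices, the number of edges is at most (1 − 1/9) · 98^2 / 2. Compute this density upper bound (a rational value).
Turán density bound = (8/9) · 98^2/2 = 38416/9 ≈ 4268.4444

Turán's theorem: ex(n, K_{r+1}) is achieved by the complete r-partite Turán graph T(n, r) with parts as balanced as possible, and is at most (1 − 1/r) · n^2/2. For r = 9, n = 98: the density bound is (8/9) · 9604/2 = 38416/9 ≈ 4268.4444. The integer-valued extremum is e(T(98, 9)) = 4268, which is strictly less than the density bound 38416/9 since 9 ∤ 98 (the parts of T(98, 9) cannot all be equal).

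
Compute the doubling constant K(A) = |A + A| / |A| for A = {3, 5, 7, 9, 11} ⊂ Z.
K = |A + A| / |A| = 9/5

Enumerate A + A = {a + b : a, b ∈ A}. With |A| = 5, there are |A|^2 = 25 ordered sum pairs; collecting distinct values, A + A = {6, 8, 10, 12, 14, 16, 18, 20, 22}, so |A + A| = 9. Thus K = 9/5. Here |A + A| = 2|A| − 1 = 9, the minimum possible — so K = 9/5 is minimal, which holds iff A is an arithmetic progression.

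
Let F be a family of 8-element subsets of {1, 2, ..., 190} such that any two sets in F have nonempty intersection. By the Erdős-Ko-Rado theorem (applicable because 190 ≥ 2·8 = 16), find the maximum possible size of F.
max |F| = C(189, 7) = 1527510868092

The Erdős-Ko-Rado theorem states: for n ≥ 2k, an intersecting family of k-subsets of an n-element set has size at most C(n − 1, k − 1), with equality for 'star' families {A ⊆ [n] : |A| = k, i ∈ A} (fix an element i). For n = 190, k = 8: C(189, 7) = 1527510868092.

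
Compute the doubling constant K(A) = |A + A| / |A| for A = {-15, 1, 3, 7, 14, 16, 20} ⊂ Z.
K = |A + A| / |A| = 25/7

Enumerate A + A = {a + b : a, b ∈ A}. With |A| = 7, there are |A|^2 = 49 ordered sum pairs; collecting distinct values, A + A = {-30, -14, -12, -8, -1, 1, 2, 4, 5, 6, 8, 10, 14, 15, 17, 19, 21, 23, 27, 28, 30, 32, 34, 36, 40}, so |A + A| = 25. Thus K = 25/7. For comparison, the minimum possible |A + A| over all 7-element sets is 2·7 − 1 = 13 (so min K = 13/7), attained only by arithmetic progressions.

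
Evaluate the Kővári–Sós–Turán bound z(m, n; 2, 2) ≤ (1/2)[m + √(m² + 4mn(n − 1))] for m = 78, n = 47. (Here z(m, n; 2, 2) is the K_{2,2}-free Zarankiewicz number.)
z(78, 47; 2, 2) ≤ (1/2)[78 + √(78² + 4·78·47·46)] = (1/2)[78 + √680628] = 451.5009

Kővári–Sós–Turán: let r_1, ..., r_78 be the row sums and z = Σ r_i the total number of 1s. Each pair of columns can share at most one row with both entries 1 (else a 2×2 all-ones block appears), so Σ_i C(r_i, 2) ≤ C(47, 2) = 1081. By convexity Σ_i C(r_i, 2) ≥ 78·C(z/78, 2) = z(z − 78)/(2·78), giving z² − 78z − 78·47·46 ≤ 0 and hence z ≤ (1/2)[78 + √(6084 + 4·168636)] = (1/2)[78 + √680628] ≈ (1/2)(78 + 825.0018) = 451.5009.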